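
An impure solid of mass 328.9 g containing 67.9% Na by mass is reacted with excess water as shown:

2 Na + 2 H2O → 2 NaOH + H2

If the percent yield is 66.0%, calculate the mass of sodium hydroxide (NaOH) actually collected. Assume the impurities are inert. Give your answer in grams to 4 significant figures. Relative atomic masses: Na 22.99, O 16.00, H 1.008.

256.4 g

Pure Na available = 328.9 g × 0.679 = 223.32 g.
M(Na) = 22.99 g/mol.
M(NaOH) = 22.99 + 16.00 + 1.008 = 39.998 g/mol.
n(Na) = 223.32 g / 22.99 g/mol = 9.7139 mol.
From the equation the Na:NaOH mole ratio is 2:2, so n(NaOH) = 9.7139 × 2/2 = 9.7139 mol.
Mass of NaOH = 9.7139 mol × 39.998 g/mol = 388.54 g.
Actual mass collected = 388.54 g × 0.660 = 256.43 g.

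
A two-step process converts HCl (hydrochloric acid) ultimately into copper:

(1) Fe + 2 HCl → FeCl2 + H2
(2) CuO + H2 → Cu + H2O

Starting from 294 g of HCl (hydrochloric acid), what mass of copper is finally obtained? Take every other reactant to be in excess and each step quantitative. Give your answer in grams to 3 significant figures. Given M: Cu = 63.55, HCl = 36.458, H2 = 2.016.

256 g

n(HCl) = 294.0 / 36.458 = 8.064 mol.
Step 1 gives a 2:1 ratio of HCl to H2, so n(H2) = 4.032 mol.
In step 2 the H2:Cu ratio is 1:1, so n(Cu) = 4.032 mol.
Mass of Cu = 4.032 × 63.55 = 256.2 g.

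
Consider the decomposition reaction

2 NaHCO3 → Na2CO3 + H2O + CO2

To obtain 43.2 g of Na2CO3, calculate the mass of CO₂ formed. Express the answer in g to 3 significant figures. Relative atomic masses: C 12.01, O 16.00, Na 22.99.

M(Na2CO3) = 2(22.99) + 12.01 + 3(16.00) = 105.99 g/mol.
M(CO2) = 12.01 + 2(16.00) = 44.01 g/mol.
n(Na2CO3) = 43.20 g / 105.99 g/mol = 0.4076 mol.
From the equation the Na2CO3:CO2 mole ratio is 1:1, so n(CO2) = 0.4076 × 1/1 = 0.4076 mol.
Mass of CO2 = 0.4076 mol × 44.01 g/mol = 17.94 g.

17.9 g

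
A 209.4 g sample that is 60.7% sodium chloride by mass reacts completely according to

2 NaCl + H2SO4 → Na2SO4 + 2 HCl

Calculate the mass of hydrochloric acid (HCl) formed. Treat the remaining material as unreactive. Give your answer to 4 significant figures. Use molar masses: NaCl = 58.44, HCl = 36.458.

Mass of pure NaCl = 209.4 g × 0.607 = 127.11 g.
n(NaCl) = 127.11 g / 58.44 g/mol = 2.1750 mol.
From the equation the NaCl:HCl mole ratio is 2:2, so n(HCl) = 2.1750 × 2/2 = 2.1750 mol.
Mass of HCl = 2.1750 mol × 36.458 g/mol = 79.295 g.

79.30 g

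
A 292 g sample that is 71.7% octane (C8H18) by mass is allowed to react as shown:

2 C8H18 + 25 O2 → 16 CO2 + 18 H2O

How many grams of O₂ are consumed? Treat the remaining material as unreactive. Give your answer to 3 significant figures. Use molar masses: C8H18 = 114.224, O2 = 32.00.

733 g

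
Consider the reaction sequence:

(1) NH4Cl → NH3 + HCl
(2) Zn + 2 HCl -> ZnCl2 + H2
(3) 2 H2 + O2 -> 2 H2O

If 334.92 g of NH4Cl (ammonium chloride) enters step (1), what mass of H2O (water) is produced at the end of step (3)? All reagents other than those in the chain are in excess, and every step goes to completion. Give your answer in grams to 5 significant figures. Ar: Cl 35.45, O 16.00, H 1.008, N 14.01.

M(NH4Cl) = 14.01 + 4(1.008) + 35.45 = 53.492 g/mol.
M(H2O) = 2(1.008) + 16.00 = 18.016 g/mol.
n(NH4Cl) = 334.92 / 53.492 = 6.26112 mol.
Reaction (1): NH4Cl→HCl ratio 1:1 ⇒ n(HCl) = 6.26112 mol.
Reaction (2): HCl→H2 ratio 2:1 ⇒ n(H2) = 3.13056 mol.
Reaction (3): H2→H2O ratio 2:2 ⇒ n(H2O) = 3.13056 mol.
Mass of H2O = 3.13056 × 18.016 = 56.4002 g.

56.400 g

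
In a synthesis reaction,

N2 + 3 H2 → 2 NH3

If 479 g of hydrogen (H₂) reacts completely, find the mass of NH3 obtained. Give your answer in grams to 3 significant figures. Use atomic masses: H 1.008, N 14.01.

M(H2) = 2(1.008) = 2.016 g/mol.
M(NH3) = 14.01 + 3(1.008) = 17.034 g/mol.
n(H2) = 479.0 g / 2.016 g/mol = 237.6 mol.
From the equation the H2:NH3 mole ratio is 3:2, so n(NH3) = 237.6 × 2/3 = 158.4 mol.
Mass of NH3 = 158.4 mol × 17.034 g/mol = 2698 g.

2700 g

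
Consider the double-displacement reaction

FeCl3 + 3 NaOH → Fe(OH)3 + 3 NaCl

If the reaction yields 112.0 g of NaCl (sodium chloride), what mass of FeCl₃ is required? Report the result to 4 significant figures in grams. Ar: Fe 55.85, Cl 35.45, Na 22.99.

M(NaCl) = 22.99 + 35.45 = 58.44 g/mol.
M(FeCl3) = 55.85 + 3(35.45) = 162.20 g/mol.
n(NaCl) = 112.00 g / 58.44 g/mol = 1.9165 mol.
From the equation the NaCl:FeCl3 mole ratio is 3:1, so n(FeCl3) = 1.9165 × 1/3 = 0.63883 mol.
Mass of FeCl3 = 0.63883 mol × 162.20 g/mol = 103.62 g.

103.6 g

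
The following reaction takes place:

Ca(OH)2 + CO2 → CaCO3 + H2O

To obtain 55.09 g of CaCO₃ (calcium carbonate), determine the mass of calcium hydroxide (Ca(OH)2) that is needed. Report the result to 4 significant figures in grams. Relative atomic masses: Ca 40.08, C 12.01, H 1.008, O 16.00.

M(CaCO3) = 40.08 + 12.01 + 3(16.00) = 100.09 g/mol.
M(Ca(OH)2) = 40.08 + 2(16.00) + 2(1.008) = 74.096 g/mol.
n(CaCO3) = 55.090 g / 100.09 g/mol = 0.55040 mol.
From the equation the CaCO3:Ca(OH)2 mole ratio is 1:1, so n(Ca(OH)2) = 0.55040 × 1/1 = 0.55040 mol.
Mass of Ca(OH)2 = 0.55040 mol × 74.096 g/mol = 40.783 g.

40.78 g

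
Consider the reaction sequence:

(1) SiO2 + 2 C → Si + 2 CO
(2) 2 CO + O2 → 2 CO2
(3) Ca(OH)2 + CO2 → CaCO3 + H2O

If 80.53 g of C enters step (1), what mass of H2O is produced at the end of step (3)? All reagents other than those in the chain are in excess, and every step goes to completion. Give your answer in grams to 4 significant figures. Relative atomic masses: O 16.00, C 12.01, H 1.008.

120.8 g

M(C) = 12.01 g/mol.
M(H2O) = 2(1.008) + 16.00 = 18.016 g/mol.
n(C) = 80.53 / 12.01 = 6.7052 mol.
Reaction (1): C→CO ratio 2:2 ⇒ n(CO) = 6.7052 mol.
Reaction (2): CO→CO2 ratio 2:2 ⇒ n(CO2) = 6.7052 mol.
Reaction (3): CO2→H2O ratio 1:1 ⇒ n(H2O) = 6.7052 mol.
Mass of H2O = 6.7052 × 18.016 = 120.80 g.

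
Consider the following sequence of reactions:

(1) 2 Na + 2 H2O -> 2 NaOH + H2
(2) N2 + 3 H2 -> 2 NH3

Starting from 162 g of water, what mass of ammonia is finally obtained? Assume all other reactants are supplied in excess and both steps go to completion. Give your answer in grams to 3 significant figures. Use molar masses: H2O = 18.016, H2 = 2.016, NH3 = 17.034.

51.1 g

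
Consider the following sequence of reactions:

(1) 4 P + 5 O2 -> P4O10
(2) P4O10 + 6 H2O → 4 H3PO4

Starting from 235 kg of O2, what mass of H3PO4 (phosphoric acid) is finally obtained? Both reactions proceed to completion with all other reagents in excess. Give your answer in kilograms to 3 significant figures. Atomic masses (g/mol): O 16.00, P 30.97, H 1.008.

576 kg

M(O2) = 2(16.00) = 32.00 g/mol.
M(H3PO4) = 3(1.008) + 30.97 + 4(16.00) = 97.994 g/mol.
235 kg = 235000 g.
n(O2) = 235000 / 32.00 = 7344 mol.
Step 1 gives a 5:1 ratio of O2 to P4O10, so n(P4O10) = 1469 mol.
In step 2 the P4O10:H3PO4 ratio is 1:4, so n(H3PO4) = 5875 mol.
Mass of H3PO4 = 5875 × 97.994 = 575700 g = 576 kg.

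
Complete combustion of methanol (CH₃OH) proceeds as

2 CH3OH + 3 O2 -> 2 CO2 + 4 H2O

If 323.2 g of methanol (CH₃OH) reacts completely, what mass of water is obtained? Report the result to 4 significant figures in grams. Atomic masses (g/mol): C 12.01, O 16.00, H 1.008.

363.4 g

M(CH3OH) = 12.01 + 4(1.008) + 16.00 = 32.042 g/mol.
M(H2O) = 2(1.008) + 16.00 = 18.016 g/mol.
n(CH3OH) = 323.20 g / 32.042 g/mol = 10.087 mol.
From the equation the CH3OH:H2O mole ratio is 2:4, so n(H2O) = 10.087 × 4/2 = 20.174 mol.
Mass of H2O = 20.174 mol × 18.016 g/mol = 363.45 g.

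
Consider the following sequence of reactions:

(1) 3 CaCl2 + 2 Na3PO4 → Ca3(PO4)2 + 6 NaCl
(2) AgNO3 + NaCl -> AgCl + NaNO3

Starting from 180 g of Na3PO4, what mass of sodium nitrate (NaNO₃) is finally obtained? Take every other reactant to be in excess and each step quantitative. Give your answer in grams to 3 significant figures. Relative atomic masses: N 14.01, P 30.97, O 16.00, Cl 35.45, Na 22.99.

M(Na3PO4) = 3(22.99) + 30.97 + 4(16.00) = 163.94 g/mol.
M(NaNO3) = 22.99 + 14.01 + 3(16.00) = 85.00 g/mol.
n(Na3PO4) = 180.0 / 163.94 = 1.098 mol.
Step 1 gives a 2:6 ratio of Na3PO4 to NaCl, so n(NaCl) = 3.294 mol.
In step 2 the NaCl:NaNO3 ratio is 1:1, so n(NaNO3) = 3.294 mol.
Mass of NaNO3 = 3.294 × 85.00 = 280.0 g.

280 g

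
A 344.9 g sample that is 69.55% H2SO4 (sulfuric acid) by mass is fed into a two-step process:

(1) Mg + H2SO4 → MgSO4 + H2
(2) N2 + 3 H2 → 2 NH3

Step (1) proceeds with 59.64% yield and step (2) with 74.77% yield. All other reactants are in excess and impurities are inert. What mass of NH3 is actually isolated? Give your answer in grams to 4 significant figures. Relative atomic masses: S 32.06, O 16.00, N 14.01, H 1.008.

12.39 g

Pure H2SO4 = 344.9 × 0.6955 = 239.88 g.
M(H2SO4) = 2(1.008) + 32.06 + 4(16.00) = 98.076 g/mol.
M(NH3) = 14.01 + 3(1.008) = 17.034 g/mol.
n(H2SO4) = 239.88 / 98.076 = 2.4458 mol.
Step 1 (H2SO4:H2 = 1:1): theoretical n(H2) = 2.4458 mol; at 59.64% yield, n(H2) = 1.4587 mol.
Step 2 (H2:NH3 = 3:2): theoretical n(NH3) = 0.97246 mol, so theoretical mass = 0.97246 × 17.034 = 16.565 g.
At 74.77% yield, actual mass of NH3 = 16.565 × 0.7477 = 12.386 g.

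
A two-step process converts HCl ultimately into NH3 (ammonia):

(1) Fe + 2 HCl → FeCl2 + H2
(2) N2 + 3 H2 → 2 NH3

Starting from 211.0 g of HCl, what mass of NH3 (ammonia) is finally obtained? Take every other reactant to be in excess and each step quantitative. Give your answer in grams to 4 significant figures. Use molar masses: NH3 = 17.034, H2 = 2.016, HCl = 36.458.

n(HCl) = 211.00 / 36.458 = 5.7875 mol.
Step 1 gives a 2:1 ratio of HCl to H2, so n(H2) = 2.8937 mol.
In step 2 the H2:NH3 ratio is 3:2, so n(NH3) = 1.9292 mol.
Mass of NH3 = 1.9292 × 17.034 = 32.861 g.

32.86 g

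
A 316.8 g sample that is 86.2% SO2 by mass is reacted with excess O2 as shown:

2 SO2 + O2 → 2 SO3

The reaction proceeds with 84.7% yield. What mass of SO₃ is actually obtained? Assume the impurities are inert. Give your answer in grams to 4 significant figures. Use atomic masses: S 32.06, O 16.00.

289.1 g

Pure SO2 available = 316.8 g × 0.862 = 273.08 g.
M(SO2) = 32.06 + 2(16.00) = 64.06 g/mol.
M(SO3) = 32.06 + 3(16.00) = 80.06 g/mol.
n(SO2) = 273.08 g / 64.06 g/mol = 4.2629 mol.
From the equation the SO2:SO3 mole ratio is 2:2, so n(SO3) = 4.2629 × 2/2 = 4.2629 mol.
Mass of SO3 = 4.2629 mol × 80.06 g/mol = 341.29 g.
Actual mass collected = 341.29 g × 0.847 = 289.07 g.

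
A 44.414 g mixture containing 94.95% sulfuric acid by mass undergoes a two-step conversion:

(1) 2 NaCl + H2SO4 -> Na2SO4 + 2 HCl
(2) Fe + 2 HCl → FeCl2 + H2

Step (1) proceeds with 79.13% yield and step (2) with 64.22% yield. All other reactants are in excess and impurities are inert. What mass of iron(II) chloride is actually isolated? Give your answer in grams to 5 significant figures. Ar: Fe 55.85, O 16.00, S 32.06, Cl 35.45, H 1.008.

27.696 g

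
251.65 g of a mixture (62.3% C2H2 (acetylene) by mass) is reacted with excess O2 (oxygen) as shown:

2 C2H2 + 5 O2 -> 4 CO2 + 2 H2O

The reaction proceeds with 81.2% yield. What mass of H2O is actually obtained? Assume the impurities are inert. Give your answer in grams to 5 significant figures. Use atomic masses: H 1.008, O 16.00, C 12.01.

Pure C2H2 available = 251.65 g × 0.623 = 156.778 g.
M(C2H2) = 2(12.01) + 2(1.008) = 26.036 g/mol.
M(H2O) = 2(1.008) + 16.00 = 18.016 g/mol.
n(C2H2) = 156.778 g / 26.036 g/mol = 6.02158 mol.
From the equation the C2H2:H2O mole ratio is 2:2, so n(H2O) = 6.02158 × 2/2 = 6.02158 mol.
Mass of H2O = 6.02158 mol × 18.016 g/mol = 108.485 g.
Actual mass collected = 108.485 g × 0.812 = 88.0897 g.

88.090 g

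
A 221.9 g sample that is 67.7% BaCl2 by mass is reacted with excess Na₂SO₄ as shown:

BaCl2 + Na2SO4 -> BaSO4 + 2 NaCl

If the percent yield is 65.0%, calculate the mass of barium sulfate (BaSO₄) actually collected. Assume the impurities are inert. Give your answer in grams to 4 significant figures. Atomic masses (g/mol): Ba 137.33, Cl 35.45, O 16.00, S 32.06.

Pure BaCl2 available = 221.9 g × 0.677 = 150.23 g.
M(BaCl2) = 137.33 + 2(35.45) = 208.23 g/mol.
M(BaSO4) = 137.33 + 32.06 + 4(16.00) = 233.39 g/mol.
n(BaCl2) = 150.23 g / 208.23 g/mol = 0.72144 mol.
From the equation the BaCl2:BaSO4 mole ratio is 1:1, so n(BaSO4) = 0.72144 × 1/1 = 0.72144 mol.
Mass of BaSO4 = 0.72144 mol × 233.39 g/mol = 168.38 g.
Actual mass collected = 168.38 g × 0.650 = 109.45 g.

109.4 g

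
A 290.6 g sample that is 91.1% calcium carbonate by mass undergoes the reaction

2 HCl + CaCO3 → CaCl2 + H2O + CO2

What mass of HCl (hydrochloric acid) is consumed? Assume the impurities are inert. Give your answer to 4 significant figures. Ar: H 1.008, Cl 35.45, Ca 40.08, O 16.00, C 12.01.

192.9 g

Mass of pure CaCO3 = 290.6 g × 0.911 = 264.74 g.
M(CaCO3) = 40.08 + 12.01 + 3(16.00) = 100.09 g/mol.
M(HCl) = 1.008 + 35.45 = 36.458 g/mol.
n(CaCO3) = 264.74 g / 100.09 g/mol = 2.6450 mol.
From the equation the CaCO3:HCl mole ratio is 1:2, so n(HCl) = 2.6450 × 2/1 = 5.2900 mol.
Mass of HCl = 5.2900 mol × 36.458 g/mol = 192.86 g.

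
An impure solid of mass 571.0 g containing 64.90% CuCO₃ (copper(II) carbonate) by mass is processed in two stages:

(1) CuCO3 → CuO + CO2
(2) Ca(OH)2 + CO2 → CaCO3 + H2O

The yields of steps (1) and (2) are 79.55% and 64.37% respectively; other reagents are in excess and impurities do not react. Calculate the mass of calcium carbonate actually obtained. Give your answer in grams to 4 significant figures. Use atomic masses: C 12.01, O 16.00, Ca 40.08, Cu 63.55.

153.7 g

Pure CuCO3 = 571.0 × 0.6490 = 370.58 g.
M(CuCO3) = 63.55 + 12.01 + 3(16.00) = 123.56 g/mol.
M(CaCO3) = 40.08 + 12.01 + 3(16.00) = 100.09 g/mol.
n(CuCO3) = 370.58 / 123.56 = 2.9992 mol.
Step 1 (CuCO3:CO2 = 1:1): theoretical n(CO2) = 2.9992 mol; at 79.55% yield, n(CO2) = 2.3858 mol.
Step 2 (CO2:CaCO3 = 1:1): theoretical n(CaCO3) = 2.3858 mol, so theoretical mass = 2.3858 × 100.09 = 238.80 g.
At 64.37% yield, actual mass of CaCO3 = 238.80 × 0.6437 = 153.72 g.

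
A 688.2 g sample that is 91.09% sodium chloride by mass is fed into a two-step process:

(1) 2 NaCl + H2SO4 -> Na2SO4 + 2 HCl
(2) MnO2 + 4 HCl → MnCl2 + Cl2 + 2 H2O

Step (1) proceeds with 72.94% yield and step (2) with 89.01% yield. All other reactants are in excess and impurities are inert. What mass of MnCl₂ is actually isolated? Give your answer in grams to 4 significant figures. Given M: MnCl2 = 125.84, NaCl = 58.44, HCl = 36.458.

Pure NaCl = 688.2 × 0.9109 = 626.88 g.
n(NaCl) = 626.88 / 58.44 = 10.727 mol.
Step 1 (NaCl:HCl = 2:2): theoretical n(HCl) = 10.727 mol; at 72.94% yield, n(HCl) = 7.8242 mol.
Step 2 (HCl:MnCl2 = 4:1): theoretical n(MnCl2) = 1.9561 mol, so theoretical mass = 1.9561 × 125.84 = 246.15 g.
At 89.01% yield, actual mass of MnCl2 = 246.15 × 0.8901 = 219.10 g.

219.1 g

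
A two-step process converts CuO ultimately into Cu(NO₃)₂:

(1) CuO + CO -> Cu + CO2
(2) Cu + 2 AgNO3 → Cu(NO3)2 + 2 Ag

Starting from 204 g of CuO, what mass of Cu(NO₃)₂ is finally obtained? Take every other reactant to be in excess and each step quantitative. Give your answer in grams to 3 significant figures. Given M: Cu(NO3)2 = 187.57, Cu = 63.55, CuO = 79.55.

n(CuO) = 204.0 / 79.55 = 2.564 mol.
Step 1 gives a 1:1 ratio of CuO to Cu, so n(Cu) = 2.564 mol.
In step 2 the Cu:Cu(NO3)2 ratio is 1:1, so n(Cu(NO3)2) = 2.564 mol.
Mass of Cu(NO3)2 = 2.564 × 187.57 = 481.0 g.

481 g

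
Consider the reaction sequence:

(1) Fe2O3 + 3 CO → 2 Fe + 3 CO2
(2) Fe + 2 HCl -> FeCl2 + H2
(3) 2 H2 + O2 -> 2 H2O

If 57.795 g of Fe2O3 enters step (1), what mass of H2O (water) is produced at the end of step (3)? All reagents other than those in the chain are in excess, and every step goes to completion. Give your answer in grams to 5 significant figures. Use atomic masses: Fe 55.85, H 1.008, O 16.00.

13.040 g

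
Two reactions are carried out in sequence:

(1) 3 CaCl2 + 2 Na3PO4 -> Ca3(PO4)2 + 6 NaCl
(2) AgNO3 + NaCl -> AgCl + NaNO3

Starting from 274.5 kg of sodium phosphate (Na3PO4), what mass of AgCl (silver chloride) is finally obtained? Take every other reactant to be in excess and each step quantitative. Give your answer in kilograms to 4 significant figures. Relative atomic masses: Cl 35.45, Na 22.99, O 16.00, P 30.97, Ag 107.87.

M(Na3PO4) = 3(22.99) + 30.97 + 4(16.00) = 163.94 g/mol.
M(AgCl) = 107.87 + 35.45 = 143.32 g/mol.
274.5 kg = 274500 g.
n(Na3PO4) = 274500 / 163.94 = 1674.4 mol.
Step 1 gives a 2:6 ratio of Na3PO4 to NaCl, so n(NaCl) = 5023.2 mol.
In step 2 the NaCl:AgCl ratio is 1:1, so n(AgCl) = 5023.2 mol.
Mass of AgCl = 5023.2 × 143.32 = 719920 g = 719.9 kg.

719.9 kg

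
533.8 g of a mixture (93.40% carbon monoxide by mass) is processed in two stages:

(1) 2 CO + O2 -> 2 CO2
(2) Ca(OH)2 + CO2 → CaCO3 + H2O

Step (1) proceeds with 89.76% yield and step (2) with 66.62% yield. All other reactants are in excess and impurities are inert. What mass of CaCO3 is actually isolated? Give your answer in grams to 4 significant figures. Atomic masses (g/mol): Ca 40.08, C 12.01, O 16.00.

1065 g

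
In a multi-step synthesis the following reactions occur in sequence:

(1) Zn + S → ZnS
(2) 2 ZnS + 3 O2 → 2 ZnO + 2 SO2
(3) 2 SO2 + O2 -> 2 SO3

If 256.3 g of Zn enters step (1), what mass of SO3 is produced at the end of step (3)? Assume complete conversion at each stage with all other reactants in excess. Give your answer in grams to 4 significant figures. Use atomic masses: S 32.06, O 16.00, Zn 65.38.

313.8 g

M(Zn) = 65.38 g/mol.
M(SO3) = 32.06 + 3(16.00) = 80.06 g/mol.
n(Zn) = 256.3 / 65.38 = 3.9202 mol.
Reaction (1): Zn→ZnS ratio 1:1 ⇒ n(ZnS) = 3.9202 mol.
Reaction (2): ZnS→SO2 ratio 2:2 ⇒ n(SO2) = 3.9202 mol.
Reaction (3): SO2→SO3 ratio 2:2 ⇒ n(SO3) = 3.9202 mol.
Mass of SO3 = 3.9202 × 80.06 = 313.85 g.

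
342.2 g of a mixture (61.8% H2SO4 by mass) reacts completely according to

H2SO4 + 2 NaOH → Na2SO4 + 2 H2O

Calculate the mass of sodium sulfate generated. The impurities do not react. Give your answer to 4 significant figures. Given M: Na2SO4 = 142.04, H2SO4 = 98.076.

Mass of pure H2SO4 = 342.2 g × 0.618 = 211.48 g.
n(H2SO4) = 211.48 g / 98.076 g/mol = 2.1563 mol.
From the equation the H2SO4:Na2SO4 mole ratio is 1:1, so n(Na2SO4) = 2.1563 × 1/1 = 2.1563 mol.
Mass of Na2SO4 = 2.1563 mol × 142.04 g/mol = 306.28 g.

306.3 g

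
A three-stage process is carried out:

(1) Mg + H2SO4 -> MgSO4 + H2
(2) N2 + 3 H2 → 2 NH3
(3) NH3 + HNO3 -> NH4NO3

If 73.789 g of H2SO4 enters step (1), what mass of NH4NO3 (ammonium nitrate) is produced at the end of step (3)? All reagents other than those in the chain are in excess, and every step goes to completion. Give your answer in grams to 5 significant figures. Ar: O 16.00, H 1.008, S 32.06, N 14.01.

40.152 g

M(H2SO4) = 2(1.008) + 32.06 + 4(16.00) = 98.076 g/mol.
M(NH4NO3) = 2(14.01) + 4(1.008) + 3(16.00) = 80.052 g/mol.
n(H2SO4) = 73.789 / 98.076 = 0.752366 mol.
Reaction (1): H2SO4→H2 ratio 1:1 ⇒ n(H2) = 0.752366 mol.
Reaction (2): H2→NH3 ratio 3:2 ⇒ n(NH3) = 0.501577 mol.
Reaction (3): NH3→NH4NO3 ratio 1:1 ⇒ n(NH4NO3) = 0.501577 mol.
Mass of NH4NO3 = 0.501577 × 80.052 = 40.1522 g.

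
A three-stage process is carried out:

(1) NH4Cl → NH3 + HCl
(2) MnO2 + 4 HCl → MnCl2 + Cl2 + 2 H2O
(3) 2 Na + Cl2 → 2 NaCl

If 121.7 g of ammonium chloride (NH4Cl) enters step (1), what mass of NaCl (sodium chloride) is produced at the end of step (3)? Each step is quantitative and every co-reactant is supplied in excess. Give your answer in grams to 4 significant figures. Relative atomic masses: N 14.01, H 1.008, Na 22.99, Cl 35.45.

M(NH4Cl) = 14.01 + 4(1.008) + 35.45 = 53.492 g/mol.
M(NaCl) = 22.99 + 35.45 = 58.44 g/mol.
n(NH4Cl) = 121.7 / 53.492 = 2.2751 mol.
Reaction (1): NH4Cl→HCl ratio 1:1 ⇒ n(HCl) = 2.2751 mol.
Reaction (2): HCl→Cl2 ratio 4:1 ⇒ n(Cl2) = 0.56878 mol.
Reaction (3): Cl2→NaCl ratio 1:2 ⇒ n(NaCl) = 1.1376 mol.
Mass of NaCl = 1.1376 × 58.44 = 66.479 g.

66.48 g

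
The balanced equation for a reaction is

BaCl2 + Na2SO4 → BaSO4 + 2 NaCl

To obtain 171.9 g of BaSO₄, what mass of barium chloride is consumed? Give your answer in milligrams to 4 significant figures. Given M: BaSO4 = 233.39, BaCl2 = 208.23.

153400 mg

n(BaSO4) = 171.90 g / 233.39 g/mol = 0.73654 mol.
From the equation the BaSO4:BaCl2 mole ratio is 1:1, so n(BaCl2) = 0.73654 × 1/1 = 0.73654 mol.
Mass of BaCl2 = 0.73654 mol × 208.23 g/mol = 153.37 g.
Converting to mg: 153.37 g = 153400 mg.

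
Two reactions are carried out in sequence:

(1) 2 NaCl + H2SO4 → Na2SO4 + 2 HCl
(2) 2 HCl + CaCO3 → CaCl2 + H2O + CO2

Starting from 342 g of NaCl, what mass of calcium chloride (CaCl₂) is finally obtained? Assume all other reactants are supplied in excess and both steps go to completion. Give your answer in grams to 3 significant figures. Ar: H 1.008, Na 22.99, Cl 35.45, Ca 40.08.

325 g

M(NaCl) = 22.99 + 35.45 = 58.44 g/mol.
M(CaCl2) = 40.08 + 2(35.45) = 110.98 g/mol.
n(NaCl) = 342.0 / 58.44 = 5.852 mol.
Step 1 gives a 2:2 ratio of NaCl to HCl, so n(HCl) = 5.852 mol.
In step 2 the HCl:CaCl2 ratio is 2:1, so n(CaCl2) = 2.926 mol.
Mass of CaCl2 = 2.926 × 110.98 = 324.7 g.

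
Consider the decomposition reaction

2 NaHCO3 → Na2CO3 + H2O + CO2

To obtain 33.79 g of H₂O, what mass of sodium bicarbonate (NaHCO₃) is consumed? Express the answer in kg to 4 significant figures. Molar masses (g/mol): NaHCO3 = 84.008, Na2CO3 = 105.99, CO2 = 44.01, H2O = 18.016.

n(H2O) = 33.790 g / 18.016 g/mol = 1.8756 mol.
From the equation the H2O:NaHCO3 mole ratio is 1:2, so n(NaHCO3) = 1.8756 × 2/1 = 3.7511 mol.
Mass of NaHCO3 = 3.7511 mol × 84.008 g/mol = 315.12 g.
Converting to kg: 315.12 g = 0.3151 kg.

0.3151 kg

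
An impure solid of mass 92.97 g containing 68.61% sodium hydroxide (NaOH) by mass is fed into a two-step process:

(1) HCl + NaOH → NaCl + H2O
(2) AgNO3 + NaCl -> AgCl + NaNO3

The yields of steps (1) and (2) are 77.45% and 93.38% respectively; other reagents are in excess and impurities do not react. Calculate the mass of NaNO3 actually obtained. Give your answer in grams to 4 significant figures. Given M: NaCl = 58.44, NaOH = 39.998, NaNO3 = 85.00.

Pure NaOH = 92.97 × 0.6861 = 63.787 g.
n(NaOH) = 63.787 / 39.998 = 1.5947 mol.
Step 1 (NaOH:NaCl = 1:1): theoretical n(NaCl) = 1.5947 mol; at 77.45% yield, n(NaCl) = 1.2351 mol.
Step 2 (NaCl:NaNO3 = 1:1): theoretical n(NaNO3) = 1.2351 mol, so theoretical mass = 1.2351 × 85.00 = 104.99 g.
At 93.38% yield, actual mass of NaNO3 = 104.99 × 0.9338 = 98.036 g.

98.04 g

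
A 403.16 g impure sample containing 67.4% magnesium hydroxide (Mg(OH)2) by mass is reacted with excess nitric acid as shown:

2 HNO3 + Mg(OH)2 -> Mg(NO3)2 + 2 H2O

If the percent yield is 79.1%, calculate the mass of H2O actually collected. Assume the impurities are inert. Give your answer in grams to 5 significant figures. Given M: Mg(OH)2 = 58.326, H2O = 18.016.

Pure Mg(OH)2 available = 403.16 g × 0.674 = 271.730 g.
n(Mg(OH)2) = 271.730 g / 58.326 g/mol = 4.65881 mol.
From the equation the Mg(OH)2:H2O mole ratio is 1:2, so n(H2O) = 4.65881 × 2/1 = 9.31762 mol.
Mass of H2O = 9.31762 mol × 18.016 g/mol = 167.866 g.
Actual mass collected = 167.866 g × 0.791 = 132.782 g.

132.78 g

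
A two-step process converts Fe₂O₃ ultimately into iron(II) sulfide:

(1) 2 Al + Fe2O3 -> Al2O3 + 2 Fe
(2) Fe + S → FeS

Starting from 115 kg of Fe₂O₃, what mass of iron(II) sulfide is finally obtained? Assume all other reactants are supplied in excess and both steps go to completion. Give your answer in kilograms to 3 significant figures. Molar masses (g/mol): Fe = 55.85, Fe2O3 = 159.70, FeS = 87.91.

127 kg

115 kg = 115000 g.
n(Fe2O3) = 115000 / 159.70 = 720.1 mol.
Step 1 gives a 1:2 ratio of Fe2O3 to Fe, so n(Fe) = 1440 mol.
In step 2 the Fe:FeS ratio is 1:1, so n(FeS) = 1440 mol.
Mass of FeS = 1440 × 87.91 = 126600 g = 127 kg.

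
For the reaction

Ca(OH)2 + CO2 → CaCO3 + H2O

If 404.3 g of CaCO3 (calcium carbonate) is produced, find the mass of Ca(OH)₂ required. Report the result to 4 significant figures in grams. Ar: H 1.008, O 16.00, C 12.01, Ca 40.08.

M(CaCO3) = 40.08 + 12.01 + 3(16.00) = 100.09 g/mol.
M(Ca(OH)2) = 40.08 + 2(16.00) + 2(1.008) = 74.096 g/mol.
n(CaCO3) = 404.30 g / 100.09 g/mol = 4.0394 mol.
From the equation the CaCO3:Ca(OH)2 mole ratio is 1:1, so n(Ca(OH)2) = 4.0394 × 1/1 = 4.0394 mol.
Mass of Ca(OH)2 = 4.0394 mol × 74.096 g/mol = 299.30 g.

299.3 g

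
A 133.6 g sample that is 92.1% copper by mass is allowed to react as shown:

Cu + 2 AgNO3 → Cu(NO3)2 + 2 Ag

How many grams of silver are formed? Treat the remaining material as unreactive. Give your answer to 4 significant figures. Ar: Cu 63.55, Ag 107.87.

Mass of pure Cu = 133.6 g × 0.921 = 123.05 g.
M(Cu) = 63.55 g/mol.
M(Ag) = 107.87 g/mol.
n(Cu) = 123.05 g / 63.55 g/mol = 1.9362 mol.
From the equation the Cu:Ag mole ratio is 1:2, so n(Ag) = 1.9362 × 2/1 = 3.8724 mol.
Mass of Ag = 3.8724 mol × 107.87 g/mol = 417.72 g.

417.7 g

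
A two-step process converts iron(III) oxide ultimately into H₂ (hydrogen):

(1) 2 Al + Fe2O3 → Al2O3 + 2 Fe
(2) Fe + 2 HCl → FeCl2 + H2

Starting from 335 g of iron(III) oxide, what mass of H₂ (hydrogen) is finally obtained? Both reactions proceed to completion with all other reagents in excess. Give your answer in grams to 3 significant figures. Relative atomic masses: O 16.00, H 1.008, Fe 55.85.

M(Fe2O3) = 2(55.85) + 3(16.00) = 159.70 g/mol.
M(H2) = 2(1.008) = 2.016 g/mol.
n(Fe2O3) = 335.0 / 159.70 = 2.098 mol.
Step 1 gives a 1:2 ratio of Fe2O3 to Fe, so n(Fe) = 4.195 mol.
In step 2 the Fe:H2 ratio is 1:1, so n(H2) = 4.195 mol.
Mass of H2 = 4.195 × 2.016 = 8.458 g.

8.46 g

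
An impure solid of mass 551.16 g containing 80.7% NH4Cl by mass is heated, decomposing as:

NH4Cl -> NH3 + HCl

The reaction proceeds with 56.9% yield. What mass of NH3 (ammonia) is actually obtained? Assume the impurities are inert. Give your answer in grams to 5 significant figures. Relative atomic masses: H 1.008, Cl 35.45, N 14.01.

80.592 g

Pure NH4Cl available = 551.16 g × 0.807 = 444.786 g.
M(NH4Cl) = 14.01 + 4(1.008) + 35.45 = 53.492 g/mol.
M(NH3) = 14.01 + 3(1.008) = 17.034 g/mol.
n(NH4Cl) = 444.786 g / 53.492 g/mol = 8.31500 mol.
From the equation the NH4Cl:NH3 mole ratio is 1:1, so n(NH3) = 8.31500 × 1/1 = 8.31500 mol.
Mass of NH3 = 8.31500 mol × 17.034 g/mol = 141.638 g.
Actual mass collected = 141.638 g × 0.569 = 80.5919 g.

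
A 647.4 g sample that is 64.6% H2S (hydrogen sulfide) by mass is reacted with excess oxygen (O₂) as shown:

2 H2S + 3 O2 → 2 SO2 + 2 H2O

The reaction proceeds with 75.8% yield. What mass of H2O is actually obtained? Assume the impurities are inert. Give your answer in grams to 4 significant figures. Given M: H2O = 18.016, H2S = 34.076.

167.6 g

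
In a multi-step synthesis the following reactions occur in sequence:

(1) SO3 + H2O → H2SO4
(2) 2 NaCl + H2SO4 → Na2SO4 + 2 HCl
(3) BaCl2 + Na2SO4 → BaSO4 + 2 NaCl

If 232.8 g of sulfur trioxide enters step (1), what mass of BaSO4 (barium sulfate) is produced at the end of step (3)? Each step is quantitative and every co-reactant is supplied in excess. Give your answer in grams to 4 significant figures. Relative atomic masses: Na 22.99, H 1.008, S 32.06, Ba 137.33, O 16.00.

678.7 g

M(SO3) = 32.06 + 3(16.00) = 80.06 g/mol.
M(BaSO4) = 137.33 + 32.06 + 4(16.00) = 233.39 g/mol.
n(SO3) = 232.8 / 80.06 = 2.9078 mol.
Reaction (1): SO3→H2SO4 ratio 1:1 ⇒ n(H2SO4) = 2.9078 mol.
Reaction (2): H2SO4→Na2SO4 ratio 1:1 ⇒ n(Na2SO4) = 2.9078 mol.
Reaction (3): Na2SO4→BaSO4 ratio 1:1 ⇒ n(BaSO4) = 2.9078 mol.
Mass of BaSO4 = 2.9078 × 233.39 = 678.66 g.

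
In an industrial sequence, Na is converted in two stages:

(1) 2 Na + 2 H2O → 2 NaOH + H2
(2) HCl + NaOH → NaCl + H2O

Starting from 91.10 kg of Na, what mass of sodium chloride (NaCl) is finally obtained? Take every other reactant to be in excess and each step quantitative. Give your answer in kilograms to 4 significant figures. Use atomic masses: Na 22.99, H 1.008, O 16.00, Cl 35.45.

M(Na) = 22.99 g/mol.
M(NaCl) = 22.99 + 35.45 = 58.44 g/mol.
91.10 kg = 91100 g.
n(Na) = 91100 / 22.99 = 3962.6 mol.
Step 1 gives a 2:2 ratio of Na to NaOH, so n(NaOH) = 3962.6 mol.
In step 2 the NaOH:NaCl ratio is 1:1, so n(NaCl) = 3962.6 mol.
Mass of NaCl = 3962.6 × 58.44 = 231570 g = 231.6 kg.

231.6 kg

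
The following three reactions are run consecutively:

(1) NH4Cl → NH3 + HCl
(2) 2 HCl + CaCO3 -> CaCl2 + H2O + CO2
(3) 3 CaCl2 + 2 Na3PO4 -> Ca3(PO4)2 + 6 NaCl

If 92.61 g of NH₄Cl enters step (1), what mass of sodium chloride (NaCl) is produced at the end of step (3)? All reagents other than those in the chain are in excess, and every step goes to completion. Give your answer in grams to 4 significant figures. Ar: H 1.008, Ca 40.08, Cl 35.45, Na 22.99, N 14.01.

M(NH4Cl) = 14.01 + 4(1.008) + 35.45 = 53.492 g/mol.
M(NaCl) = 22.99 + 35.45 = 58.44 g/mol.
n(NH4Cl) = 92.61 / 53.492 = 1.7313 mol.
Reaction (1): NH4Cl→HCl ratio 1:1 ⇒ n(HCl) = 1.7313 mol.
Reaction (2): HCl→CaCl2 ratio 2:1 ⇒ n(CaCl2) = 0.86564 mol.
Reaction (3): CaCl2→NaCl ratio 3:6 ⇒ n(NaCl) = 1.7313 mol.
Mass of NaCl = 1.7313 × 58.44 = 101.18 g.

101.2 g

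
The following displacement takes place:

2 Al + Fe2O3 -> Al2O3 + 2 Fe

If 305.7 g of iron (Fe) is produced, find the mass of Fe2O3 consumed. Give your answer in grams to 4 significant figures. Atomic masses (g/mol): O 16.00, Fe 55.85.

437.1 g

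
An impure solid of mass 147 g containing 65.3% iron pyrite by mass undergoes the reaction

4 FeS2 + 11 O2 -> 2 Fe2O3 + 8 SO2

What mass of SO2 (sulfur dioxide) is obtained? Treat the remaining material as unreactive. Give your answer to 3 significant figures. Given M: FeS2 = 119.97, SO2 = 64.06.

103 g

Mass of pure FeS2 = 147 g × 0.653 = 95.99 g.
n(FeS2) = 95.99 g / 119.97 g/mol = 0.8001 mol.
From the equation the FeS2:SO2 mole ratio is 4:8, so n(SO2) = 0.8001 × 8/4 = 1.600 mol.
Mass of SO2 = 1.600 mol × 64.06 g/mol = 102.5 g.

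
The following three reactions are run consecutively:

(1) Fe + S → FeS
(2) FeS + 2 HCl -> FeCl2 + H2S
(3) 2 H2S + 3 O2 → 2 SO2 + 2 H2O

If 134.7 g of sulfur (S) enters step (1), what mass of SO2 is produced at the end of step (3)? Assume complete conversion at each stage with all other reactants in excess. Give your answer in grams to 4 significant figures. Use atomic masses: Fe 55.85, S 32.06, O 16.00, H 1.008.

269.1 g

M(S) = 32.06 g/mol.
M(SO2) = 32.06 + 2(16.00) = 64.06 g/mol.
n(S) = 134.7 / 32.06 = 4.2015 mol.
Reaction (1): S→FeS ratio 1:1 ⇒ n(FeS) = 4.2015 mol.
Reaction (2): FeS→H2S ratio 1:1 ⇒ n(H2S) = 4.2015 mol.
Reaction (3): H2S→SO2 ratio 2:2 ⇒ n(SO2) = 4.2015 mol.
Mass of SO2 = 4.2015 × 64.06 = 269.15 g.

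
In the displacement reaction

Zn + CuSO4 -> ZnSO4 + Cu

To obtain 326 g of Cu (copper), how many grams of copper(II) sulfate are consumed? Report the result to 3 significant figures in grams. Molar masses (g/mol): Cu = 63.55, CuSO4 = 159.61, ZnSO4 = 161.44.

819 g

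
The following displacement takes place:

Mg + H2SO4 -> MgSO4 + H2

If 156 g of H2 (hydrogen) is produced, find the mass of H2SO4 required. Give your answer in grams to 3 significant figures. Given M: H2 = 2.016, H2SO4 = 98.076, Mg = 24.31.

7590 g

n(H2) = 156.0 g / 2.016 g/mol = 77.38 mol.
From the equation the H2:H2SO4 mole ratio is 1:1, so n(H2SO4) = 77.38 × 1/1 = 77.38 mol.
Mass of H2SO4 = 77.38 mol × 98.076 g/mol = 7589 g.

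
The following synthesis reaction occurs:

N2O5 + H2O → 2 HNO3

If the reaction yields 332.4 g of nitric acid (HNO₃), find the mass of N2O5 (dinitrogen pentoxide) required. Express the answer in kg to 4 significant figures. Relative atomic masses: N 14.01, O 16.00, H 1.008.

M(HNO3) = 1.008 + 14.01 + 3(16.00) = 63.018 g/mol.
M(N2O5) = 2(14.01) + 5(16.00) = 108.02 g/mol.
n(HNO3) = 332.40 g / 63.018 g/mol = 5.2747 mol.
From the equation the HNO3:N2O5 mole ratio is 2:1, so n(N2O5) = 5.2747 × 1/2 = 2.6373 mol.
Mass of N2O5 = 2.6373 mol × 108.02 g/mol = 284.89 g.
Converting to kg: 284.89 g = 0.2849 kg.

0.2849 kg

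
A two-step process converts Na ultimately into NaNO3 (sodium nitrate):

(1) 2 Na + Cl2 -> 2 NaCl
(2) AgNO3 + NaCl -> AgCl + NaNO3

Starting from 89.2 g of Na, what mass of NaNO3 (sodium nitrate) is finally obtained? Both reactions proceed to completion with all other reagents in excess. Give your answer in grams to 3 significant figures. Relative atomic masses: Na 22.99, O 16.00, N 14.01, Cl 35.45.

M(Na) = 22.99 g/mol.
M(NaNO3) = 22.99 + 14.01 + 3(16.00) = 85.00 g/mol.
n(Na) = 89.20 / 22.99 = 3.880 mol.
Step 1 gives a 2:2 ratio of Na to NaCl, so n(NaCl) = 3.880 mol.
In step 2 the NaCl:NaNO3 ratio is 1:1, so n(NaNO3) = 3.880 mol.
Mass of NaNO3 = 3.880 × 85.00 = 329.8 g.

330 g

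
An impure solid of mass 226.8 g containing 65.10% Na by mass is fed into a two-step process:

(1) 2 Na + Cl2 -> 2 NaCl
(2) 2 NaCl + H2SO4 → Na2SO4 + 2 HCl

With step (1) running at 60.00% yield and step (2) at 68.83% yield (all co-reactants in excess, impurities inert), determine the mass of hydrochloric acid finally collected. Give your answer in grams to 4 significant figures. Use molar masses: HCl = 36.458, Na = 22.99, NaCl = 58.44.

96.70 g

Pure Na = 226.8 × 0.6510 = 147.65 g.
n(Na) = 147.65 / 22.99 = 6.4222 mol.
Step 1 (Na:NaCl = 2:2): theoretical n(NaCl) = 6.4222 mol; at 60.00% yield, n(NaCl) = 3.8533 mol.
Step 2 (NaCl:HCl = 2:2): theoretical n(HCl) = 3.8533 mol, so theoretical mass = 3.8533 × 36.458 = 140.48 g.
At 68.83% yield, actual mass of HCl = 140.48 × 0.6883 = 96.696 g.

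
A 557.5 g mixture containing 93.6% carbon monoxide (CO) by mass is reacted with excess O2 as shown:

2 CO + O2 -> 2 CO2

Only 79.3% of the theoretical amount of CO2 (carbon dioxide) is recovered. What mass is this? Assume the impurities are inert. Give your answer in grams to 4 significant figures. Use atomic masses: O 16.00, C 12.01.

Pure CO available = 557.5 g × 0.936 = 521.82 g.
M(CO) = 12.01 + 16.00 = 28.01 g/mol.
M(CO2) = 12.01 + 2(16.00) = 44.01 g/mol.
n(CO) = 521.82 g / 28.01 g/mol = 18.630 mol.
From the equation the CO:CO2 mole ratio is 2:2, so n(CO2) = 18.630 × 2/2 = 18.630 mol.
Mass of CO2 = 18.630 mol × 44.01 g/mol = 819.90 g.
Actual mass collected = 819.90 g × 0.793 = 650.18 g.

650.2 g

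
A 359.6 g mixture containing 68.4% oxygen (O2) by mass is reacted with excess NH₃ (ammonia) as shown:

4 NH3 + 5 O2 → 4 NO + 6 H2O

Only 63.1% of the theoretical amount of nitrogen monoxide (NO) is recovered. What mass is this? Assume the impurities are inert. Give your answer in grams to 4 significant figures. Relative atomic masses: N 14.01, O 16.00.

116.4 g

Pure O2 available = 359.6 g × 0.684 = 245.97 g.
M(O2) = 2(16.00) = 32.00 g/mol.
M(NO) = 14.01 + 16.00 = 30.01 g/mol.
n(O2) = 245.97 g / 32.00 g/mol = 7.6865 mol.
From the equation the O2:NO mole ratio is 5:4, so n(NO) = 7.6865 × 4/5 = 6.1492 mol.
Mass of NO = 6.1492 mol × 30.01 g/mol = 184.54 g.
Actual mass collected = 184.54 g × 0.631 = 116.44 g.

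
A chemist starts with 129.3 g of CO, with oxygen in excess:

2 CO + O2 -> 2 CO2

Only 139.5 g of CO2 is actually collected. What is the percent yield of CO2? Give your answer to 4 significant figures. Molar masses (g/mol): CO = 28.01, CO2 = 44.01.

n(CO) = 129.30 g / 28.01 g/mol = 4.6162 mol.
From the equation the CO:CO2 mole ratio is 2:2, so n(CO2) = 4.6162 × 2/2 = 4.6162 mol.
Mass of CO2 = 4.6162 mol × 44.01 g/mol = 203.16 g.
This is the theoretical yield. Percent yield = 139.5 g / 203.16 g × 100% = 68.665%.

68.67 %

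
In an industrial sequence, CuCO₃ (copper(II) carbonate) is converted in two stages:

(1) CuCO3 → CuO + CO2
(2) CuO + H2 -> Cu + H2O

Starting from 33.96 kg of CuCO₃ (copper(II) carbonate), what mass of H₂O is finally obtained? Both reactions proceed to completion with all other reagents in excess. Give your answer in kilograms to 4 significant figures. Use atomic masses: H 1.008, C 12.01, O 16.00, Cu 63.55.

M(CuCO3) = 63.55 + 12.01 + 3(16.00) = 123.56 g/mol.
M(H2O) = 2(1.008) + 16.00 = 18.016 g/mol.
33.96 kg = 33960 g.
n(CuCO3) = 33960 / 123.56 = 274.85 mol.
Step 1 gives a 1:1 ratio of CuCO3 to CuO, so n(CuO) = 274.85 mol.
In step 2 the CuO:H2O ratio is 1:1, so n(H2O) = 274.85 mol.
Mass of H2O = 274.85 × 18.016 = 4951.6 g = 4.952 kg.

4.952 kg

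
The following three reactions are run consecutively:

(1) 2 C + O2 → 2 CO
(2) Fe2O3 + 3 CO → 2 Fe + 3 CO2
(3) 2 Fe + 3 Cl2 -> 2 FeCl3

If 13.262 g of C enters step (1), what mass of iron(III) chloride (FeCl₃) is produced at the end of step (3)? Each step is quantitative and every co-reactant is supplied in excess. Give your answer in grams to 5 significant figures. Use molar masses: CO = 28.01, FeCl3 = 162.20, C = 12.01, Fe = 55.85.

119.41 g

n(C) = 13.262 / 12.01 = 1.10425 mol.
Reaction (1): C→CO ratio 2:2 ⇒ n(CO) = 1.10425 mol.
Reaction (2): CO→Fe ratio 3:2 ⇒ n(Fe) = 0.736164 mol.
Reaction (3): Fe→FeCl3 ratio 2:2 ⇒ n(FeCl3) = 0.736164 mol.
Mass of FeCl3 = 0.736164 × 162.20 = 119.406 g.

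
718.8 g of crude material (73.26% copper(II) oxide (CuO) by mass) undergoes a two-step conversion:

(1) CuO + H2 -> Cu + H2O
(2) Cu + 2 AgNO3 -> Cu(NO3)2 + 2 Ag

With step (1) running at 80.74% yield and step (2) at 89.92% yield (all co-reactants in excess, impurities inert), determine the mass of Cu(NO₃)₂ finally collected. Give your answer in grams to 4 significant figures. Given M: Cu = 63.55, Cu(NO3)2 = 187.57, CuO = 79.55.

901.5 g

Pure CuO = 718.8 × 0.7326 = 526.59 g.
n(CuO) = 526.59 / 79.55 = 6.6196 mol.
Step 1 (CuO:Cu = 1:1): theoretical n(Cu) = 6.6196 mol; at 80.74% yield, n(Cu) = 5.3447 mol.
Step 2 (Cu:Cu(NO3)2 = 1:1): theoretical n(Cu(NO3)2) = 5.3447 mol, so theoretical mass = 5.3447 × 187.57 = 1002.5 g.
At 89.92% yield, actual mass of Cu(NO3)2 = 1002.5 × 0.8992 = 901.45 g.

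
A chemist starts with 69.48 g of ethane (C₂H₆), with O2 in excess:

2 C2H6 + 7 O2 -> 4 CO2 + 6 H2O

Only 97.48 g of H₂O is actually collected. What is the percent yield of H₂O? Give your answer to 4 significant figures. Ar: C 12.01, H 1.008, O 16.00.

78.05 %

M(C2H6) = 2(12.01) + 6(1.008) = 30.068 g/mol.
M(H2O) = 2(1.008) + 16.00 = 18.016 g/mol.
n(C2H6) = 69.480 g / 30.068 g/mol = 2.3108 mol.
From the equation the C2H6:H2O mole ratio is 2:6, so n(H2O) = 2.3108 × 6/2 = 6.9323 mol.
Mass of H2O = 6.9323 mol × 18.016 g/mol = 124.89 g.
This is the theoretical yield. Percent yield = 97.48 g / 124.89 g × 100% = 78.051%.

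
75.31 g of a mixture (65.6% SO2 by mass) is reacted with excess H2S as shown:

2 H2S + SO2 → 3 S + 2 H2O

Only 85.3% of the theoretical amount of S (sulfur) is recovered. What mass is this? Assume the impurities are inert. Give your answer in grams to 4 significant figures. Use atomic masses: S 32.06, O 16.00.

Pure SO2 available = 75.31 g × 0.656 = 49.403 g.
M(SO2) = 32.06 + 2(16.00) = 64.06 g/mol.
M(S) = 32.06 g/mol.
n(SO2) = 49.403 g / 64.06 g/mol = 0.77120 mol.
From the equation the SO2:S mole ratio is 1:3, so n(S) = 0.77120 × 3/1 = 2.3136 mol.
Mass of S = 2.3136 mol × 32.06 g/mol = 74.174 g.
Actual mass collected = 74.174 g × 0.853 = 63.271 g.

63.27 g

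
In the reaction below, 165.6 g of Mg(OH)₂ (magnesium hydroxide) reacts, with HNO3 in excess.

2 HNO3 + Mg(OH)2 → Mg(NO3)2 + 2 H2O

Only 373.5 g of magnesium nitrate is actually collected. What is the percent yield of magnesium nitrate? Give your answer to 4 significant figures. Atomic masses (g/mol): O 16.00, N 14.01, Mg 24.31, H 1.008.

M(Mg(OH)2) = 24.31 + 2(16.00) + 2(1.008) = 58.326 g/mol.
M(Mg(NO3)2) = 24.31 + 2(14.01) + 6(16.00) = 148.33 g/mol.
n(Mg(OH)2) = 165.60 g / 58.326 g/mol = 2.8392 mol.
From the equation the Mg(OH)2:Mg(NO3)2 mole ratio is 1:1, so n(Mg(NO3)2) = 2.8392 × 1/1 = 2.8392 mol.
Mass of Mg(NO3)2 = 2.8392 mol × 148.33 g/mol = 421.14 g.
This is the theoretical yield. Percent yield = 373.5 g / 421.14 g × 100% = 88.688%.

88.69 %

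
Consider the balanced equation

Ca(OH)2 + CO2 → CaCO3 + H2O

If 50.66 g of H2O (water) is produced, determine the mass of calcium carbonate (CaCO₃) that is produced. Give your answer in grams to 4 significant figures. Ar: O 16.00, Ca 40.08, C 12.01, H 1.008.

M(H2O) = 2(1.008) + 16.00 = 18.016 g/mol.
M(CaCO3) = 40.08 + 12.01 + 3(16.00) = 100.09 g/mol.
n(H2O) = 50.660 g / 18.016 g/mol = 2.8119 mol.
From the equation the H2O:CaCO3 mole ratio is 1:1, so n(CaCO3) = 2.8119 × 1/1 = 2.8119 mol.
Mass of CaCO3 = 2.8119 mol × 100.09 g/mol = 281.45 g.

281.4 g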